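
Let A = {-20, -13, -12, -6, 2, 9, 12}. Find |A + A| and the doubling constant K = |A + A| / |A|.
K = |A + A| / |A| = 24/7

Enumerate A + A = {a + b : a, b ∈ A}. With |A| = 7, there are |A|^2 = 49 ordered sum pairs; collecting distinct values, A + A = {-40, -33, -32, -26, -25, -24, -19, -18, -12, -11, -10, -8, -4, -3, -1, 0, 3, 4, 6, 11, 14, 18, 21, 24}, so |A + A| = 24. Thus K = 24/7. For comparison, the minimum possible |A + A| over all 7-element sets is 2·7 − 1 = 13 (so min K = 13/7), attained only by arithmetic progressions.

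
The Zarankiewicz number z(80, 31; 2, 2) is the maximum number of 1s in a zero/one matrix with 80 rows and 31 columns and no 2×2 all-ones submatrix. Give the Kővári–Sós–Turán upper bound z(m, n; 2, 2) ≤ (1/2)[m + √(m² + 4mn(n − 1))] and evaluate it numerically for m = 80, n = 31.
z(80, 31; 2, 2) ≤ (1/2)[80 + √(80² + 4·80·31·30)] = (1/2)[80 + √304000] = 315.681

Kővári–Sós–Turán: let r_1, ..., r_80 be the row sums and z = Σ r_i the total number of 1s. Each pair of columns can share at most one row with both entries 1 (else a 2×2 all-ones block appears), so Σ_i C(r_i, 2) ≤ C(31, 2) = 465. By convexity Σ_i C(r_i, 2) ≥ 80·C(z/80, 2) = z(z − 80)/(2·80), giving z² − 80z − 80·31·30 ≤ 0 and hence z ≤ (1/2)[80 + √(6400 + 4·74400)] = (1/2)[80 + √304000] ≈ (1/2)(80 + 551.362) = 315.681.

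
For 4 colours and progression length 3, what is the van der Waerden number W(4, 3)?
W(4, 3) = 76

This is a classical value, W(4, 3) = 76, established by combining an explicit 4-colouring of {1, ..., 75} with no monochromatic 3-AP (giving the lower bound W(4, 3) > 75) and a finite case analysis / exhaustive computer search showing every 4-colouring of {1, ..., 76} has such an AP.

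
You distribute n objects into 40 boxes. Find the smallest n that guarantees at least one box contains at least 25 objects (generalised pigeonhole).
n = (25 − 1)·40 + 1 = 961

By the generalised pigeonhole principle, to guarantee some box contains ≥ r objects we need more than (r − 1) · k objects total. Threshold: n = (r − 1) · k + 1. With r = 25 and k = 40: n = 24 · 40 + 1 = 960 + 1 = 961. For n = 960 = 24 · 40, we can put exactly 24 objects in every box, avoiding 25 in any single one — so 961 is tight.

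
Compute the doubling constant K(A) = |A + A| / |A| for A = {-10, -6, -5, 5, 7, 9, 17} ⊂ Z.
K = |A + A| / |A| = 25/7

Enumerate A + A = {a + b : a, b ∈ A}. With |A| = 7, there are |A|^2 = 49 ordered sum pairs; collecting distinct values, A + A = {-20, -16, -15, -12, -11, -10, -5, -3, -1, 0, 1, 2, 3, 4, 7, 10, 11, 12, 14, 16, 18, 22, 24, 26, 34}, so |A + A| = 25. Thus K = 25/7. For comparison, the minimum possible |A + A| over all 7-element sets is 2·7 − 1 = 13 (so min K = 13/7), attained only by arithmetic progressions.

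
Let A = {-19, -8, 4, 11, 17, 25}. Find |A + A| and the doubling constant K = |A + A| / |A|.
K = |A + A| / |A| = 21/6 = 7/2

Enumerate A + A = {a + b : a, b ∈ A}. With |A| = 6, there are |A|^2 = 36 ordered sum pairs; collecting distinct values, A + A = {-38, -27, -16, -15, -8, -4, -2, 3, 6, 8, 9, 15, 17, 21, 22, 28, 29, 34, 36, 42, 50}, so |A + A| = 21. Thus K = 21/6 = 7/2. For comparison, the minimum possible |A + A| over all 6-element sets is 2·6 − 1 = 11 (so min K = 11/6), attained only by arithmetic progressions.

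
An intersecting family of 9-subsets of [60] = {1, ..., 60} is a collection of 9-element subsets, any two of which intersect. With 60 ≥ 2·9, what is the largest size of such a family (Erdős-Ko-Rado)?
max |F| = C(59, 8) = 2217471399

Erdős-Ko-Rado (1961): when n ≥ 2k, max |F| = C(n−1, k−1). The bound is attained by the star {A : i ∈ A} for any fixed i ∈ [n]. Here C(60−1, 9−1) = C(59, 8) = 2217471399.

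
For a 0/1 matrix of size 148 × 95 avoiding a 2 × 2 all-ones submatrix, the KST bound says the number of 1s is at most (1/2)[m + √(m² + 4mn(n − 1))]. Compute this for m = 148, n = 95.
z(148, 95; 2, 2) ≤ (1/2)[148 + √(148² + 4·148·95·94)] = (1/2)[148 + √5308464] = 1226.0052

Kővári–Sós–Turán: let r_1, ..., r_148 be the row sums and z = Σ r_i the total number of 1s. Each pair of columns can share at most one row with both entries 1 (else a 2×2 all-ones block appears), so Σ_i C(r_i, 2) ≤ C(95, 2) = 4465. By convexity Σ_i C(r_i, 2) ≥ 148·C(z/148, 2) = z(z − 148)/(2·148), giving z² − 148z − 148·95·94 ≤ 0 and hence z ≤ (1/2)[148 + √(21904 + 4·1321640)] = (1/2)[148 + √5308464] ≈ (1/2)(148 + 2304.0104) = 1226.0052.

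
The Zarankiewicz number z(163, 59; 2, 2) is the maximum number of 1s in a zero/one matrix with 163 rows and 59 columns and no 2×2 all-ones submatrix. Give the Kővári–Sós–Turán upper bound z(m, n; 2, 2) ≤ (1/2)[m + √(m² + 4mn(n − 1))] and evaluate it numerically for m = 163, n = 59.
z(163, 59; 2, 2) ≤ (1/2)[163 + √(163² + 4·163·59·58)] = (1/2)[163 + √2257713] = 832.7844

Kővári–Sós–Turán: let r_1, ..., r_163 be the row sums and z = Σ r_i the total number of 1s. Each pair of columns can share at most one row with both entries 1 (else a 2×2 all-ones block appears), so Σ_i C(r_i, 2) ≤ C(59, 2) = 1711. By convexity Σ_i C(r_i, 2) ≥ 163·C(z/163, 2) = z(z − 163)/(2·163), giving z² − 163z − 163·59·58 ≤ 0 and hence z ≤ (1/2)[163 + √(26569 + 4·557786)] = (1/2)[163 + √2257713] ≈ (1/2)(163 + 1502.5688) = 832.7844.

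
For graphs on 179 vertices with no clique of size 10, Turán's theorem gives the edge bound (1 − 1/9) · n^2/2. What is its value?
Turán density bound = (8/9) · 179^2/2 = 128164/9 ≈ 14240.4444

Turán's theorem: ex(n, K_{r+1}) is achieved by the complete r-partite Turán graph T(n, r) with parts as balanced as possible, and is at most (1 − 1/r) · n^2/2. For r = 9, n = 179: the density bound is (8/9) · 32041/2 = 128164/9 ≈ 14240.4444. The integer-valued extremum is e(T(179, 9)) = 14240, which is strictly less than the density bound 128164/9 since 9 ∤ 179 (the parts of T(179, 9) cannot all be equal).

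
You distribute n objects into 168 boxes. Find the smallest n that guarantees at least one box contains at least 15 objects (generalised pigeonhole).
n = (15 − 1)·168 + 1 = 2353

By the generalised pigeonhole principle, to guarantee some box contains ≥ r objects we need more than (r − 1) · k objects total. Threshold: n = (r − 1) · k + 1. With r = 15 and k = 168: n = 14 · 168 + 1 = 2352 + 1 = 2353. For n = 2352 = 14 · 168, we can put exactly 14 objects in every box, avoiding 15 in any single one — so 2353 is tight.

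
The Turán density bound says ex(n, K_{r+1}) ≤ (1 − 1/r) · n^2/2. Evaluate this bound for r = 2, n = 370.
Turán density bound = (1/2) · 370^2/2 = 34225

Turán's theorem: ex(n, K_{r+1}) is achieved by the complete r-partite Turán graph T(n, r) with parts as balanced as possible, and is at most (1 − 1/r) · n^2/2. For r = 2, n = 370: the density bound is (1/2) · 136900/2 = 34225. Since 2 ∣ 370, the Turán graph T(370, 2) has parts of equal size 185, and its edge count e(T(370, 2)) = 34225 attains the density bound exactly.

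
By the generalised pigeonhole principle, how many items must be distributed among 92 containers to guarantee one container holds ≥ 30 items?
n = (30 − 1)·92 + 1 = 2669

By the generalised pigeonhole principle, to guarantee some box contains ≥ r objects we need more than (r − 1) · k objects total. Threshold: n = (r − 1) · k + 1. With r = 30 and k = 92: n = 29 · 92 + 1 = 2668 + 1 = 2669. For n = 2668 = 29 · 92, we can put exactly 29 objects in every box, avoiding 30 in any single one — so 2669 is tight.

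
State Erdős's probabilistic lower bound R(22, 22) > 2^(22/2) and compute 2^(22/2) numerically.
2^(22/2) = 2048; so R(22, 22) > 2048

Colour each edge of K_n uniformly at random with red/blue. The expected number of monochromatic K_22 is C(n, 22) · 2 · 2^(−C(22,2)). If C(n, 22) · 2^(1 − C(22,2)) < 1, then with positive probability no monochromatic K_22 exists, so R(22, 22) > n. The standard estimate C(n, 22) ≤ n^22/22! shows this inequality holds whenever n ≤ 2^(22/2) (since 22! · 2^(C(22,2) − 1) > 2^(22^2/2) ≥ n^22). Hence R(22, 22) > 2^(22/2) = 2048.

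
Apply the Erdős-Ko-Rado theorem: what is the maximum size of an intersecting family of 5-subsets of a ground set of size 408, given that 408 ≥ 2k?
max |F| = C(407, 4) = 1126537335

The Erdős-Ko-Rado theorem states: for n ≥ 2k, an intersecting family of k-subsets of an n-element set has size at most C(n − 1, k − 1), with equality for 'star' families {A ⊆ [n] : |A| = k, i ∈ A} (fix an element i). For n = 408, k = 5: C(407, 4) = 1126537335.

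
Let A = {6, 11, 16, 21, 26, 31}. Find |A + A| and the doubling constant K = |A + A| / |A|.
K = |A + A| / |A| = 11/6

Enumerate A + A = {a + b : a, b ∈ A}. With |A| = 6, there are |A|^2 = 36 ordered sum pairs; collecting distinct values, A + A = {12, 17, 22, 27, 32, 37, 42, 47, 52, 57, 62}, so |A + A| = 11. Thus K = 11/6. Here |A + A| = 2|A| − 1 = 11, the minimum possible — so K = 11/6 is minimal, which holds iff A is an arithmetic progression.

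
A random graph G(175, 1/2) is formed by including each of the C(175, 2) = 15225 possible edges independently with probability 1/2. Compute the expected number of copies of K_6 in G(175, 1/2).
E[# K_6] = C(175, 6) · (1/2)^C(6, 2) = 36582584325 / 2^15 ≈ 1116411.875153

For each 6-subset S of vertices (there are C(175, 6) = 36582584325 such S), let X_S = 1 if S induces a K_6 (all C(6, 2) = 15 edges present). Then P(X_S = 1) = (1/2)^15 = 1/32768. By linearity of expectation, E[# K_6] = C(175, 6) · (1/2)^15 = 36582584325 / 32768 ≈ 1116411.875153.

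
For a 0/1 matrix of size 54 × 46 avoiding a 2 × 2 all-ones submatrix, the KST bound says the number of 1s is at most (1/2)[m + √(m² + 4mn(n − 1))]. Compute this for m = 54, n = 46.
z(54, 46; 2, 2) ≤ (1/2)[54 + √(54² + 4·54·46·45)] = (1/2)[54 + √450036] = 362.4236

Kővári–Sós–Turán: let r_1, ..., r_54 be the row sums and z = Σ r_i the total number of 1s. Each pair of columns can share at most one row with both entries 1 (else a 2×2 all-ones block appears), so Σ_i C(r_i, 2) ≤ C(46, 2) = 1035. By convexity Σ_i C(r_i, 2) ≥ 54·C(z/54, 2) = z(z − 54)/(2·54), giving z² − 54z − 54·46·45 ≤ 0 and hence z ≤ (1/2)[54 + √(2916 + 4·111780)] = (1/2)[54 + √450036] ≈ (1/2)(54 + 670.8472) = 362.4236.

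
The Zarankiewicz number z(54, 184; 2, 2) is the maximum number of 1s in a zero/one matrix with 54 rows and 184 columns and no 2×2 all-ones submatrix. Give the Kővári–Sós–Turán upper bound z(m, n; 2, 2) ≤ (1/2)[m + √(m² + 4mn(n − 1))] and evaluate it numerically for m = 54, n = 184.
z(54, 184; 2, 2) ≤ (1/2)[54 + √(54² + 4·54·184·183)] = (1/2)[54 + √7276068] = 1375.7094

Kővári–Sós–Turán: let r_1, ..., r_54 be the row sums and z = Σ r_i the total number of 1s. Each pair of columns can share at most one row with both entries 1 (else a 2×2 all-ones block appears), so Σ_i C(r_i, 2) ≤ C(184, 2) = 16836. By convexity Σ_i C(r_i, 2) ≥ 54·C(z/54, 2) = z(z − 54)/(2·54), giving z² − 54z − 54·184·183 ≤ 0 and hence z ≤ (1/2)[54 + √(2916 + 4·1818288)] = (1/2)[54 + √7276068] ≈ (1/2)(54 + 2697.4188) = 1375.7094.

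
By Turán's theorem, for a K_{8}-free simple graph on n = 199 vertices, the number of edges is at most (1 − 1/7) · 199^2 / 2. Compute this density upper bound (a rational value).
Turán density bound = (6/7) · 199^2/2 = 118803/7 ≈ 16971.8571

Turán's theorem: ex(n, K_{r+1}) is achieved by the complete r-partite Turán graph T(n, r) with parts as balanced as possible, and is at most (1 − 1/r) · n^2/2. For r = 7, n = 199: the density bound is (6/7) · 39601/2 = 118803/7 ≈ 16971.8571. The integer-valued extremum is e(T(199, 7)) = 16971, which is strictly less than the density bound 118803/7 since 7 ∤ 199 (the parts of T(199, 7) cannot all be equal).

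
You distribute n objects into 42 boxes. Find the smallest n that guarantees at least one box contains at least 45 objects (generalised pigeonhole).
n = (45 − 1)·42 + 1 = 1849

By the generalised pigeonhole principle, to guarantee some box contains ≥ r objects we need more than (r − 1) · k objects total. Threshold: n = (r − 1) · k + 1. With r = 45 and k = 42: n = 44 · 42 + 1 = 1848 + 1 = 1849. For n = 1848 = 44 · 42, we can put exactly 44 objects in every box, avoiding 45 in any single one — so 1849 is tight.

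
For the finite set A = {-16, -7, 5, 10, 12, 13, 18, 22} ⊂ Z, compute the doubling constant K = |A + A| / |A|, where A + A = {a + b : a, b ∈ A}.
K = |A + A| / |A| = 33/8

Enumerate A + A = {a + b : a, b ∈ A}. With |A| = 8, there are |A|^2 = 64 ordered sum pairs; collecting distinct values, A + A = {-32, -23, -14, -11, -6, -4, -3, -2, 2, 3, 5, 6, 10, 11, 15, 17, 18, 20, 22, 23, 24, 25, 26, 27, 28, 30, 31, 32, 34, 35, 36, 40, 44}, so |A + A| = 33. Thus K = 33/8. For comparison, the minimum possible |A + A| over all 8-element sets is 2·8 − 1 = 15 (so min K = 15/8), attained only by arithmetic progressions.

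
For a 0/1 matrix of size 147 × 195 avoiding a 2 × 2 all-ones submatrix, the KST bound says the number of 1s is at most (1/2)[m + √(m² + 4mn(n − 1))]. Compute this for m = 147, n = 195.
z(147, 195; 2, 2) ≤ (1/2)[147 + √(147² + 4·147·195·194)] = (1/2)[147 + √22265649] = 2432.8245

Kővári–Sós–Turán: let r_1, ..., r_147 be the row sums and z = Σ r_i the total number of 1s. Each pair of columns can share at most one row with both entries 1 (else a 2×2 all-ones block appears), so Σ_i C(r_i, 2) ≤ C(195, 2) = 18915. By convexity Σ_i C(r_i, 2) ≥ 147·C(z/147, 2) = z(z − 147)/(2·147), giving z² − 147z − 147·195·194 ≤ 0 and hence z ≤ (1/2)[147 + √(21609 + 4·5561010)] = (1/2)[147 + √22265649] ≈ (1/2)(147 + 4718.6491) = 2432.8245.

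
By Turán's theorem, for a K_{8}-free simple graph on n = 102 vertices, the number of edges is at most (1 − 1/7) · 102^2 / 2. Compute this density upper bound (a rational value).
Turán density bound = (6/7) · 102^2/2 = 31212/7 ≈ 4458.8571

Turán's theorem: ex(n, K_{r+1}) is achieved by the complete r-partite Turán graph T(n, r) with parts as balanced as possible, and is at most (1 − 1/r) · n^2/2. For r = 7, n = 102: the density bound is (6/7) · 10404/2 = 31212/7 ≈ 4458.8571. The integer-valued extremum is e(T(102, 7)) = 4458, which is strictly less than the density bound 31212/7 since 7 ∤ 102 (the parts of T(102, 7) cannot all be equal).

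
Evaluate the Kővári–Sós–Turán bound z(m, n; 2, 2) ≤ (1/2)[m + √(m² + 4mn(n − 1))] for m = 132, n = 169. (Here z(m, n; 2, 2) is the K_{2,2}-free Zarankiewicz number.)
z(132, 169; 2, 2) ≤ (1/2)[132 + √(132² + 4·132·169·168)] = (1/2)[132 + √15008400] = 2003.0338

Kővári–Sós–Turán: let r_1, ..., r_132 be the row sums and z = Σ r_i the total number of 1s. Each pair of columns can share at most one row with both entries 1 (else a 2×2 all-ones block appears), so Σ_i C(r_i, 2) ≤ C(169, 2) = 14196. By convexity Σ_i C(r_i, 2) ≥ 132·C(z/132, 2) = z(z − 132)/(2·132), giving z² − 132z − 132·169·168 ≤ 0 and hence z ≤ (1/2)[132 + √(17424 + 4·3747744)] = (1/2)[132 + √15008400] ≈ (1/2)(132 + 3874.0676) = 2003.0338.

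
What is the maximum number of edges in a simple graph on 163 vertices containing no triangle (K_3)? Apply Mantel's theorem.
ex(163, K_3) = ⌊163^2/4⌋ = 6642

Mantel (1907): a triangle-free graph on n vertices has at most ⌊n^2/4⌋ edges, with equality for the complete bipartite graph K_{⌊n/2⌋, ⌈n/2⌉}. For n = 163: ⌊163^2/4⌋ = ⌊26569/4⌋ = 6642. The extremal graph is K_{81, 82}, which has 81·82 = 6642 edges.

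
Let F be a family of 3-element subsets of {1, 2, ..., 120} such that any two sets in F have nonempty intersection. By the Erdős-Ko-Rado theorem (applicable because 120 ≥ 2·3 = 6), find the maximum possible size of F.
max |F| = C(119, 2) = 7021

Erdős-Ko-Rado (1961): when n ≥ 2k, max |F| = C(n−1, k−1). The bound is attained by the star {A : i ∈ A} for any fixed i ∈ [n]. Here C(120−1, 3−1) = C(119, 2) = 7021.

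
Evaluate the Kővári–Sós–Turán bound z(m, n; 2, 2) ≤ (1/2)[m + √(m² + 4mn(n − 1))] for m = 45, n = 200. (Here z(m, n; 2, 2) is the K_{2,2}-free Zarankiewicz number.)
z(45, 200; 2, 2) ≤ (1/2)[45 + √(45² + 4·45·200·199)] = (1/2)[45 + √7166025] = 1360.9716

Kővári–Sós–Turán: let r_1, ..., r_45 be the row sums and z = Σ r_i the total number of 1s. Each pair of columns can share at most one row with both entries 1 (else a 2×2 all-ones block appears), so Σ_i C(r_i, 2) ≤ C(200, 2) = 19900. By convexity Σ_i C(r_i, 2) ≥ 45·C(z/45, 2) = z(z − 45)/(2·45), giving z² − 45z − 45·200·199 ≤ 0 and hence z ≤ (1/2)[45 + √(2025 + 4·1791000)] = (1/2)[45 + √7166025] ≈ (1/2)(45 + 2676.9432) = 1360.9716.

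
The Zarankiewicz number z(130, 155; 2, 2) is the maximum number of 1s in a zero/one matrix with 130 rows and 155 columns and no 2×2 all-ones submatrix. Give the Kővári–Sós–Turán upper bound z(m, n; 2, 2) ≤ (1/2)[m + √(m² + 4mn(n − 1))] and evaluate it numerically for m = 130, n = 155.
z(130, 155; 2, 2) ≤ (1/2)[130 + √(130² + 4·130·155·154)] = (1/2)[130 + √12429300] = 1827.7606

Kővári–Sós–Turán: let r_1, ..., r_130 be the row sums and z = Σ r_i the total number of 1s. Each pair of columns can share at most one row with both entries 1 (else a 2×2 all-ones block appears), so Σ_i C(r_i, 2) ≤ C(155, 2) = 11935. By convexity Σ_i C(r_i, 2) ≥ 130·C(z/130, 2) = z(z − 130)/(2·130), giving z² − 130z − 130·155·154 ≤ 0 and hence z ≤ (1/2)[130 + √(16900 + 4·3103100)] = (1/2)[130 + √12429300] ≈ (1/2)(130 + 3525.5212) = 1827.7606.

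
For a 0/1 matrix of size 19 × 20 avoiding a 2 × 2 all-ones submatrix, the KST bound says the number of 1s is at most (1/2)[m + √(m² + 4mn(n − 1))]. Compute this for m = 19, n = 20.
z(19, 20; 2, 2) ≤ (1/2)[19 + √(19² + 4·19·20·19)] = (1/2)[19 + √29241] = 95

Kővári–Sós–Turán: let r_1, ..., r_19 be the row sums and z = Σ r_i the total number of 1s. Each pair of columns can share at most one row with both entries 1 (else a 2×2 all-ones block appears), so Σ_i C(r_i, 2) ≤ C(20, 2) = 190. By convexity Σ_i C(r_i, 2) ≥ 19·C(z/19, 2) = z(z − 19)/(2·19), giving z² − 19z − 19·20·19 ≤ 0 and hence z ≤ (1/2)[19 + √(361 + 4·7220)] = (1/2)[19 + √29241] ≈ (1/2)(19 + 171) = 95.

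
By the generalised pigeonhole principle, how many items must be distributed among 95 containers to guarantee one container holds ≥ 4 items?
n = (4 − 1)·95 + 1 = 286

By the generalised pigeonhole principle, to guarantee some box contains ≥ r objects we need more than (r − 1) · k objects total. Threshold: n = (r − 1) · k + 1. With r = 4 and k = 95: n = 3 · 95 + 1 = 285 + 1 = 286. For n = 285 = 3 · 95, we can put exactly 3 objects in every box, avoiding 4 in any single one — so 286 is tight.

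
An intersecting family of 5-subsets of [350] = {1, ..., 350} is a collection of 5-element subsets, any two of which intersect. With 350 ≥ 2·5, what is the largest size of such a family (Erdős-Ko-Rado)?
max |F| = C(349, 4) = 607573751

The Erdős-Ko-Rado theorem states: for n ≥ 2k, an intersecting family of k-subsets of an n-element set has size at most C(n − 1, k − 1), with equality for 'star' families {A ⊆ [n] : |A| = k, i ∈ A} (fix an element i). For n = 350, k = 5: C(349, 4) = 607573751.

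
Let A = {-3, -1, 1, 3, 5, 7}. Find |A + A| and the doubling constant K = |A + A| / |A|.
K = |A + A| / |A| = 11/6

Enumerate A + A = {a + b : a, b ∈ A}. With |A| = 6, there are |A|^2 = 36 ordered sum pairs; collecting distinct values, A + A = {-6, -4, -2, 0, 2, 4, 6, 8, 10, 12, 14}, so |A + A| = 11. Thus K = 11/6. Here |A + A| = 2|A| − 1 = 11, the minimum possible — so K = 11/6 is minimal, which holds iff A is an arithmetic progression.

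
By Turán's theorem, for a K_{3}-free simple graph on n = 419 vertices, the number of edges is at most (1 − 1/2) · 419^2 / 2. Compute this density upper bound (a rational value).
Turán density bound = (1/2) · 419^2/2 = 175561/4 ≈ 43890.25

Turán's theorem: ex(n, K_{r+1}) is achieved by the complete r-partite Turán graph T(n, r) with parts as balanced as possible, and is at most (1 − 1/r) · n^2/2. For r = 2, n = 419: the density bound is (1/2) · 175561/2 = 175561/4 ≈ 43890.25. The integer-valued extremum is e(T(419, 2)) = 43890, which is strictly less than the density bound 175561/4 since 2 ∤ 419 (the parts of T(419, 2) cannot all be equal).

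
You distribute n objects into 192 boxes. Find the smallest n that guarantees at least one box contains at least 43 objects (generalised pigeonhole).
n = (43 − 1)·192 + 1 = 8065

By the generalised pigeonhole principle, to guarantee some box contains ≥ r objects we need more than (r − 1) · k objects total. Threshold: n = (r − 1) · k + 1. With r = 43 and k = 192: n = 42 · 192 + 1 = 8064 + 1 = 8065. For n = 8064 = 42 · 192, we can put exactly 42 objects in every box, avoiding 43 in any single one — so 8065 is tight.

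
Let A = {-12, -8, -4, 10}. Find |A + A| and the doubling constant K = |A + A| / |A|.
K = |A + A| / |A| = 9/4

Enumerate A + A = {a + b : a, b ∈ A}. With |A| = 4, there are |A|^2 = 16 ordered sum pairs; collecting distinct values, A + A = {-24, -20, -16, -12, -8, -2, 2, 6, 20}, so |A + A| = 9. Thus K = 9/4. For comparison, the minimum possible |A + A| over all 4-element sets is 2·4 − 1 = 7 (so min K = 7/4), attained only by arithmetic progressions.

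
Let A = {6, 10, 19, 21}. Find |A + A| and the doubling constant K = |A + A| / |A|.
K = |A + A| / |A| = 10/4 = 5/2

Enumerate A + A = {a + b : a, b ∈ A}. With |A| = 4, there are |A|^2 = 16 ordered sum pairs; collecting distinct values, A + A = {12, 16, 20, 25, 27, 29, 31, 38, 40, 42}, so |A + A| = 10. Thus K = 10/4 = 5/2. For comparison, the minimum possible |A + A| over all 4-element sets is 2·4 − 1 = 7 (so min K = 7/4), attained only by arithmetic progressions.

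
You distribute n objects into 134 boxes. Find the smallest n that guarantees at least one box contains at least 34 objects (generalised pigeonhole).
n = (34 − 1)·134 + 1 = 4423

By the generalised pigeonhole principle, to guarantee some box contains ≥ r objects we need more than (r − 1) · k objects total. Threshold: n = (r − 1) · k + 1. With r = 34 and k = 134: n = 33 · 134 + 1 = 4422 + 1 = 4423. For n = 4422 = 33 · 134, we can put exactly 33 objects in every box, avoiding 34 in any single one — so 4423 is tight.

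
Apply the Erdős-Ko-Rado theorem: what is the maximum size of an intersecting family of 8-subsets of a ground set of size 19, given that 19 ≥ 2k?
max |F| = C(18, 7) = 31824

Erdős-Ko-Rado (1961): when n ≥ 2k, max |F| = C(n−1, k−1). The bound is attained by the star {A : i ∈ A} for any fixed i ∈ [n]. Here C(19−1, 8−1) = C(18, 7) = 31824.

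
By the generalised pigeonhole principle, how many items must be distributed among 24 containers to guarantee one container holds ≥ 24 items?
n = (24 − 1)·24 + 1 = 553

By the generalised pigeonhole principle, to guarantee some box contains ≥ r objects we need more than (r − 1) · k objects total. Threshold: n = (r − 1) · k + 1. With r = 24 and k = 24: n = 23 · 24 + 1 = 552 + 1 = 553. For n = 552 = 23 · 24, we can put exactly 23 objects in every box, avoiding 24 in any single one — so 553 is tight.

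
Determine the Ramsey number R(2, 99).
R(2, 99) = 99

R(2, k) = k for all k ≥ 2: in a 2-colouring of K_k, either some edge is red (a red K_2) or all edges are blue (a blue K_k). And K_{98} coloured all-blue has no blue K_99, so R(2, 99) > 98. Hence R(2, 99) = 99.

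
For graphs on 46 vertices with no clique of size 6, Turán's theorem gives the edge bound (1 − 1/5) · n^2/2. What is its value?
Turán density bound = (4/5) · 46^2/2 = 4232/5 ≈ 846.4

Turán's theorem: ex(n, K_{r+1}) is achieved by the complete r-partite Turán graph T(n, r) with parts as balanced as possible, and is at most (1 − 1/r) · n^2/2. For r = 5, n = 46: the density bound is (4/5) · 2116/2 = 4232/5 ≈ 846.4. The integer-valued extremum is e(T(46, 5)) = 846, which is strictly less than the density bound 4232/5 since 5 ∤ 46 (the parts of T(46, 5) cannot all be equal).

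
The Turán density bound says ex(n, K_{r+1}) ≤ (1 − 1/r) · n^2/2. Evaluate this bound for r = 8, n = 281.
Turán density bound = (7/8) · 281^2/2 = 552727/16 ≈ 34545.4375

Turán's theorem: ex(n, K_{r+1}) is achieved by the complete r-partite Turán graph T(n, r) with parts as balanced as possible, and is at most (1 − 1/r) · n^2/2. For r = 8, n = 281: the density bound is (7/8) · 78961/2 = 552727/16 ≈ 34545.4375. The integer-valued extremum is e(T(281, 8)) = 34545, which is strictly less than the density bound 552727/16 since 8 ∤ 281 (the parts of T(281, 8) cannot all be equal).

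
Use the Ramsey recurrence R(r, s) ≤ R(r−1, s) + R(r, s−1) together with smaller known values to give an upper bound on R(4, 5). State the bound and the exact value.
R(4, 5) ≤ R(3, 5) + R(4, 4) = 14 + 18 = 32; exact value R(4, 5) = 25.

The Erdős–Szekeres recurrence R(r, s) ≤ R(r−1, s) + R(r, s−1) applied to (r, s) = (4, 5) gives
  R(4, 5) ≤ R(3, 5) + R(4, 4) = 14 + 18 = 32.
(Recall R(2, k) = k and R is symmetric.) The recurrence is not tight here (it gives 32, but the exact value is R(4, 5) = 25); the tight upper bound requires a sharper argument than the simple recurrence, combined with a lower-bound construction on K_{24}.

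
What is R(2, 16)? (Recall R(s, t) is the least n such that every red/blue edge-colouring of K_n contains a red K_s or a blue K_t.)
R(2, 16) = 16

R(2, k) = k for all k ≥ 2: in a 2-colouring of K_k, either some edge is red (a red K_2) or all edges are blue (a blue K_k). And K_{15} coloured all-blue has no blue K_16, so R(2, 16) > 15. Hence R(2, 16) = 16.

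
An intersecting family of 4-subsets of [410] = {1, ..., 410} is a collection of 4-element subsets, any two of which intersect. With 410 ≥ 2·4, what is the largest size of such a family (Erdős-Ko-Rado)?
max |F| = C(409, 3) = 11319484

The Erdős-Ko-Rado theorem states: for n ≥ 2k, an intersecting family of k-subsets of an n-element set has size at most C(n − 1, k − 1), with equality for 'star' families {A ⊆ [n] : |A| = k, i ∈ A} (fix an element i). For n = 410, k = 4: C(409, 3) = 11319484.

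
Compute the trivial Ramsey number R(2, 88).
R(2, 88) = 88

R(2, k) = k for all k ≥ 2: in a 2-colouring of K_k, either some edge is red (a red K_2) or all edges are blue (a blue K_k). And K_{87} coloured all-blue has no blue K_88, so R(2, 88) > 87. Hence R(2, 88) = 88.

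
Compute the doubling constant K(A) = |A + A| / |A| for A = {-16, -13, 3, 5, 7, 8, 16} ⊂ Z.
K = |A + A| / |A| = 26/7

Enumerate A + A = {a + b : a, b ∈ A}. With |A| = 7, there are |A|^2 = 49 ordered sum pairs; collecting distinct values, A + A = {-32, -29, -26, -13, -11, -10, -9, -8, -6, -5, 0, 3, 6, 8, 10, 11, 12, 13, 14, 15, 16, 19, 21, 23, 24, 32}, so |A + A| = 26. Thus K = 26/7. For comparison, the minimum possible |A + A| over all 7-element sets is 2·7 − 1 = 13 (so min K = 13/7), attained only by arithmetic progressions.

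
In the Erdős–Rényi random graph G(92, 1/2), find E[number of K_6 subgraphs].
E[# K_6] = C(92, 6) · (1/2)^C(6, 2) = 713068356 / 2^15 = 178267089/8192 ≈ 21761.119263

For each 6-subset S of vertices (there are C(92, 6) = 713068356 such S), let X_S = 1 if S induces a K_6 (all C(6, 2) = 15 edges present). Then P(X_S = 1) = (1/2)^15 = 1/32768. By linearity of expectation, E[# K_6] = C(92, 6) · (1/2)^15 = 713068356 / 32768 = 178267089/8192 ≈ 21761.119263.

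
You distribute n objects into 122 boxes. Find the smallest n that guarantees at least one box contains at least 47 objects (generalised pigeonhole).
n = (47 − 1)·122 + 1 = 5613

By the generalised pigeonhole principle, to guarantee some box contains ≥ r objects we need more than (r − 1) · k objects total. Threshold: n = (r − 1) · k + 1. With r = 47 and k = 122: n = 46 · 122 + 1 = 5612 + 1 = 5613. For n = 5612 = 46 · 122, we can put exactly 46 objects in every box, avoiding 47 in any single one — so 5613 is tight.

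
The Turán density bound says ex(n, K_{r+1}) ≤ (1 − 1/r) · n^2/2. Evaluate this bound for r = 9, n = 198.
Turán density bound = (8/9) · 198^2/2 = 17424

Turán's theorem: ex(n, K_{r+1}) is achieved by the complete r-partite Turán graph T(n, r) with parts as balanced as possible, and is at most (1 − 1/r) · n^2/2. For r = 9, n = 198: the density bound is (8/9) · 39204/2 = 17424. Since 9 ∣ 198, the Turán graph T(198, 9) has parts of equal size 22, and its edge count e(T(198, 9)) = 17424 attains the density bound exactly.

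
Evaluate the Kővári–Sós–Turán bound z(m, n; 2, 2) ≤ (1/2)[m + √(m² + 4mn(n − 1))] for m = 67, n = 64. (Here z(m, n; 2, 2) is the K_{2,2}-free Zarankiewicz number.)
z(67, 64; 2, 2) ≤ (1/2)[67 + √(67² + 4·67·64·63)] = (1/2)[67 + √1085065] = 554.3323

Kővári–Sós–Turán: let r_1, ..., r_67 be the row sums and z = Σ r_i the total number of 1s. Each pair of columns can share at most one row with both entries 1 (else a 2×2 all-ones block appears), so Σ_i C(r_i, 2) ≤ C(64, 2) = 2016. By convexity Σ_i C(r_i, 2) ≥ 67·C(z/67, 2) = z(z − 67)/(2·67), giving z² − 67z − 67·64·63 ≤ 0 and hence z ≤ (1/2)[67 + √(4489 + 4·270144)] = (1/2)[67 + √1085065] ≈ (1/2)(67 + 1041.6645) = 554.3323.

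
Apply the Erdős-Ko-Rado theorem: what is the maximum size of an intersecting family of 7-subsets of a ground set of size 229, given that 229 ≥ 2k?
max |F| = C(228, 6) = 182587922160

The Erdős-Ko-Rado theorem states: for n ≥ 2k, an intersecting family of k-subsets of an n-element set has size at most C(n − 1, k − 1), with equality for 'star' families {A ⊆ [n] : |A| = k, i ∈ A} (fix an element i). For n = 229, k = 7: C(228, 6) = 182587922160.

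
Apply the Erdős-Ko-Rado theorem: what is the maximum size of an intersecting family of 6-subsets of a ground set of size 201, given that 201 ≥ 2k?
max |F| = C(200, 5) = 2535650040

Erdős-Ko-Rado (1961): when n ≥ 2k, max |F| = C(n−1, k−1). The bound is attained by the star {A : i ∈ A} for any fixed i ∈ [n]. Here C(201−1, 6−1) = C(200, 5) = 2535650040.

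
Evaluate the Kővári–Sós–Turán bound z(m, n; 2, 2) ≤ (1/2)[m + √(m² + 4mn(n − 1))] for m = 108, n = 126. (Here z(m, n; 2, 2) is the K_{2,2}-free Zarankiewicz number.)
z(108, 126; 2, 2) ≤ (1/2)[108 + √(108² + 4·108·126·125)] = (1/2)[108 + √6815664] = 1359.3413

Kővári–Sós–Turán: let r_1, ..., r_108 be the row sums and z = Σ r_i the total number of 1s. Each pair of columns can share at most one row with both entries 1 (else a 2×2 all-ones block appears), so Σ_i C(r_i, 2) ≤ C(126, 2) = 7875. By convexity Σ_i C(r_i, 2) ≥ 108·C(z/108, 2) = z(z − 108)/(2·108), giving z² − 108z − 108·126·125 ≤ 0 and hence z ≤ (1/2)[108 + √(11664 + 4·1701000)] = (1/2)[108 + √6815664] ≈ (1/2)(108 + 2610.6827) = 1359.3413.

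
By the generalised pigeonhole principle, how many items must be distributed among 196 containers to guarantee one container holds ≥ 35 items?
n = (35 − 1)·196 + 1 = 6665

By the generalised pigeonhole principle, to guarantee some box contains ≥ r objects we need more than (r − 1) · k objects total. Threshold: n = (r − 1) · k + 1. With r = 35 and k = 196: n = 34 · 196 + 1 = 6664 + 1 = 6665. For n = 6664 = 34 · 196, we can put exactly 34 objects in every box, avoiding 35 in any single one — so 6665 is tight.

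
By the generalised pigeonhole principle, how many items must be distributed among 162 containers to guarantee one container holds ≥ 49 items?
n = (49 − 1)·162 + 1 = 7777

By the generalised pigeonhole principle, to guarantee some box contains ≥ r objects we need more than (r − 1) · k objects total. Threshold: n = (r − 1) · k + 1. With r = 49 and k = 162: n = 48 · 162 + 1 = 7776 + 1 = 7777. For n = 7776 = 48 · 162, we can put exactly 48 objects in every box, avoiding 49 in any single one — so 7777 is tight.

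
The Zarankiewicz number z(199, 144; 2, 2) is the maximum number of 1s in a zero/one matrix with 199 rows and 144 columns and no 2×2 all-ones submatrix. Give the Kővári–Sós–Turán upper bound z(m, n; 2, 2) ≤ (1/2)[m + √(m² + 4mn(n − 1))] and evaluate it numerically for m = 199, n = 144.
z(199, 144; 2, 2) ≤ (1/2)[199 + √(199² + 4·199·144·143)] = (1/2)[199 + √16430833] = 2126.2482

Kővári–Sós–Turán: let r_1, ..., r_199 be the row sums and z = Σ r_i the total number of 1s. Each pair of columns can share at most one row with both entries 1 (else a 2×2 all-ones block appears), so Σ_i C(r_i, 2) ≤ C(144, 2) = 10296. By convexity Σ_i C(r_i, 2) ≥ 199·C(z/199, 2) = z(z − 199)/(2·199), giving z² − 199z − 199·144·143 ≤ 0 and hence z ≤ (1/2)[199 + √(39601 + 4·4097808)] = (1/2)[199 + √16430833] ≈ (1/2)(199 + 4053.4964) = 2126.2482.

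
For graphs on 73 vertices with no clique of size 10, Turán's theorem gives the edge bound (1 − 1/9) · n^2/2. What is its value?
Turán density bound = (8/9) · 73^2/2 = 21316/9 ≈ 2368.4444

Turán's theorem: ex(n, K_{r+1}) is achieved by the complete r-partite Turán graph T(n, r) with parts as balanced as possible, and is at most (1 − 1/r) · n^2/2. For r = 9, n = 73: the density bound is (8/9) · 5329/2 = 21316/9 ≈ 2368.4444. The integer-valued extremum is e(T(73, 9)) = 2368, which is strictly less than the density bound 21316/9 since 9 ∤ 73 (the parts of T(73, 9) cannot all be equal).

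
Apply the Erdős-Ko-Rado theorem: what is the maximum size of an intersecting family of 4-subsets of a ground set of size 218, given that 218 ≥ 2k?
max |F| = C(217, 3) = 1679580

The Erdős-Ko-Rado theorem states: for n ≥ 2k, an intersecting family of k-subsets of an n-element set has size at most C(n − 1, k − 1), with equality for 'star' families {A ⊆ [n] : |A| = k, i ∈ A} (fix an element i). For n = 218, k = 4: C(217, 3) = 1679580.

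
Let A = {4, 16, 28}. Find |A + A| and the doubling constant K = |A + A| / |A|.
K = |A + A| / |A| = 5/3

Enumerate A + A = {a + b : a, b ∈ A}. With |A| = 3, there are |A|^2 = 9 ordered sum pairs; collecting distinct values, A + A = {8, 20, 32, 44, 56}, so |A + A| = 5. Thus K = 5/3. Here |A + A| = 2|A| − 1 = 5, the minimum possible — so K = 5/3 is minimal, which holds iff A is an arithmetic progression.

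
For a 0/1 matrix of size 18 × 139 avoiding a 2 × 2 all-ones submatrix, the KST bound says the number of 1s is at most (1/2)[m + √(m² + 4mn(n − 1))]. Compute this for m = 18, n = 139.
z(18, 139; 2, 2) ≤ (1/2)[18 + √(18² + 4·18·139·138)] = (1/2)[18 + √1381428] = 596.6708

Kővári–Sós–Turán: let r_1, ..., r_18 be the row sums and z = Σ r_i the total number of 1s. Each pair of columns can share at most one row with both entries 1 (else a 2×2 all-ones block appears), so Σ_i C(r_i, 2) ≤ C(139, 2) = 9591. By convexity Σ_i C(r_i, 2) ≥ 18·C(z/18, 2) = z(z − 18)/(2·18), giving z² − 18z − 18·139·138 ≤ 0 and hence z ≤ (1/2)[18 + √(324 + 4·345276)] = (1/2)[18 + √1381428] ≈ (1/2)(18 + 1175.3417) = 596.6708.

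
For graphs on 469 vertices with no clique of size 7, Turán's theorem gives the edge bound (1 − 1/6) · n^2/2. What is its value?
Turán density bound = (5/6) · 469^2/2 = 1099805/12 ≈ 91650.4167

Turán's theorem: ex(n, K_{r+1}) is achieved by the complete r-partite Turán graph T(n, r) with parts as balanced as possible, and is at most (1 − 1/r) · n^2/2. For r = 6, n = 469: the density bound is (5/6) · 219961/2 = 1099805/12 ≈ 91650.4167. The integer-valued extremum is e(T(469, 6)) = 91650, which is strictly less than the density bound 1099805/12 since 6 ∤ 469 (the parts of T(469, 6) cannot all be equal).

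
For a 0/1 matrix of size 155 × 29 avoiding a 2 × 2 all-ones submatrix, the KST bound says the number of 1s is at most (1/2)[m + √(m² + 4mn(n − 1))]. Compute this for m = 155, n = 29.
z(155, 29; 2, 2) ≤ (1/2)[155 + √(155² + 4·155·29·28)] = (1/2)[155 + √527465] = 440.6339

Kővári–Sós–Turán: let r_1, ..., r_155 be the row sums and z = Σ r_i the total number of 1s. Each pair of columns can share at most one row with both entries 1 (else a 2×2 all-ones block appears), so Σ_i C(r_i, 2) ≤ C(29, 2) = 406. By convexity Σ_i C(r_i, 2) ≥ 155·C(z/155, 2) = z(z − 155)/(2·155), giving z² − 155z − 155·29·28 ≤ 0 and hence z ≤ (1/2)[155 + √(24025 + 4·125860)] = (1/2)[155 + √527465] ≈ (1/2)(155 + 726.2679) = 440.6339.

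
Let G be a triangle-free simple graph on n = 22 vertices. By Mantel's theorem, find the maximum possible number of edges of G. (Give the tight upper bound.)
ex(22, K_3) = ⌊22^2/4⌋ = 121

Mantel (1907): a triangle-free graph on n vertices has at most ⌊n^2/4⌋ edges, with equality for the complete bipartite graph K_{⌊n/2⌋, ⌈n/2⌉}. For n = 22: ⌊22^2/4⌋ = ⌊484/4⌋ = 121. The extremal graph is K_{11, 11}, which has 11·11 = 121 edges.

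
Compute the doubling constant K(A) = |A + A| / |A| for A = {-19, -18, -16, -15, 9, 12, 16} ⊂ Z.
K = |A + A| / |A| = 24/7

Enumerate A + A = {a + b : a, b ∈ A}. With |A| = 7, there are |A|^2 = 49 ordered sum pairs; collecting distinct values, A + A = {-38, -37, -36, -35, -34, -33, -32, -31, -30, -10, -9, -7, -6, -4, -3, -2, 0, 1, 18, 21, 24, 25, 28, 32}, so |A + A| = 24. Thus K = 24/7. For comparison, the minimum possible |A + A| over all 7-element sets is 2·7 − 1 = 13 (so min K = 13/7), attained only by arithmetic progressions.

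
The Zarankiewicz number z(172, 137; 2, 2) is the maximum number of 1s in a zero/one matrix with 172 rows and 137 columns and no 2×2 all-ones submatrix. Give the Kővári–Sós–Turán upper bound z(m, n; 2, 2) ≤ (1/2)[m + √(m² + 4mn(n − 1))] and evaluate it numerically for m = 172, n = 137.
z(172, 137; 2, 2) ≤ (1/2)[172 + √(172² + 4·172·137·136)] = (1/2)[172 + √12848400] = 1878.2332

Kővári–Sós–Turán: let r_1, ..., r_172 be the row sums and z = Σ r_i the total number of 1s. Each pair of columns can share at most one row with both entries 1 (else a 2×2 all-ones block appears), so Σ_i C(r_i, 2) ≤ C(137, 2) = 9316. By convexity Σ_i C(r_i, 2) ≥ 172·C(z/172, 2) = z(z − 172)/(2·172), giving z² − 172z − 172·137·136 ≤ 0 and hence z ≤ (1/2)[172 + √(29584 + 4·3204704)] = (1/2)[172 + √12848400] ≈ (1/2)(172 + 3584.4665) = 1878.2332.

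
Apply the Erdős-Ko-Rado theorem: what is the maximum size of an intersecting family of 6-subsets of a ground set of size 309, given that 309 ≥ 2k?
max |F| = C(308, 5) = 22356442416

Erdős-Ko-Rado (1961): when n ≥ 2k, max |F| = C(n−1, k−1). The bound is attained by the star {A : i ∈ A} for any fixed i ∈ [n]. Here C(309−1, 6−1) = C(308, 5) = 22356442416.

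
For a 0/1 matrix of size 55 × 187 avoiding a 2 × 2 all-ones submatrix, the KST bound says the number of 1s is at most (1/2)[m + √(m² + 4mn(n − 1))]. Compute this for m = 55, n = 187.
z(55, 187; 2, 2) ≤ (1/2)[55 + √(55² + 4·55·187·186)] = (1/2)[55 + √7655065] = 1410.8894

Kővári–Sós–Turán: let r_1, ..., r_55 be the row sums and z = Σ r_i the total number of 1s. Each pair of columns can share at most one row with both entries 1 (else a 2×2 all-ones block appears), so Σ_i C(r_i, 2) ≤ C(187, 2) = 17391. By convexity Σ_i C(r_i, 2) ≥ 55·C(z/55, 2) = z(z − 55)/(2·55), giving z² − 55z − 55·187·186 ≤ 0 and hence z ≤ (1/2)[55 + √(3025 + 4·1913010)] = (1/2)[55 + √7655065] ≈ (1/2)(55 + 2766.7788) = 1410.8894.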